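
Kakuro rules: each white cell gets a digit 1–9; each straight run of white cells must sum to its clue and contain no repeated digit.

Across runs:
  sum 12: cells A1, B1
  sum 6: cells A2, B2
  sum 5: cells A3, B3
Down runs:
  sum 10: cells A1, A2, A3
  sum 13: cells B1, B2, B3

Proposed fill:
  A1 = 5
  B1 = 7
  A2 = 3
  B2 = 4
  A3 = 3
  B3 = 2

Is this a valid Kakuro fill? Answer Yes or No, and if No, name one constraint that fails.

No — the across run A2–B2 sums to 7, not 6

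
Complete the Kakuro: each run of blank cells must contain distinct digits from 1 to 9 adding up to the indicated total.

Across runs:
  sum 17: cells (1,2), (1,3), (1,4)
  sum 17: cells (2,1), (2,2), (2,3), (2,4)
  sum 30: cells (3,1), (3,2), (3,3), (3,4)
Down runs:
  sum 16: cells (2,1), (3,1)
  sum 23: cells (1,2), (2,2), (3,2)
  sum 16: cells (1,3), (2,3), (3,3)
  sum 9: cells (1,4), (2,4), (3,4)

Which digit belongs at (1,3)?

6

30 in 4 cells must be {6,7,8,9}; 16 in 2 cells must be {7,9}; 23 in 3 cells must be {6,8,9}.
(3,4) = 6: only digit in both the 30-across and 9-down candidate sets.
Nothing is forced directly, so branch on (2,1), whose candidates are 7 or 9. If (2,1) = 9: then (2,2) would have to be in {1,2,3,4,5} for the 17 across but in {6,8,9} for the 23 down — contradiction. So (2,1) = 7.
(2,2) = 6: the only remaining digit allowed by both the 17 across and the 23 down.
Given what's placed, (2,4) must be 1 to fit the 17 across and 9 down.
(3,1) = 16 − 7 = 9 completes the 16 down.
Given what's placed, (3,2) must be 8 to fit the 30 across and 23 down.
(3,3) = 30 − 23 = 7 completes the 30 across.
(1,2) = 23 − 14 = 9 completes the 23 down.
(1,4) = 9 − 7 = 2 completes the 9 down.
(2,3) = 17 − 14 = 3 completes the 17 across.
(1,3) = 17 − 11 = 6 completes the 17 across.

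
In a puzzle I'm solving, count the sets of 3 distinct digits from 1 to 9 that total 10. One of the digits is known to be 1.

3

3 distinct digits from 1–9 sum between 6 and 24.
Keeping only sets containing 1.
Enumerating: {1,2,7}, {1,3,6}, {1,4,5}.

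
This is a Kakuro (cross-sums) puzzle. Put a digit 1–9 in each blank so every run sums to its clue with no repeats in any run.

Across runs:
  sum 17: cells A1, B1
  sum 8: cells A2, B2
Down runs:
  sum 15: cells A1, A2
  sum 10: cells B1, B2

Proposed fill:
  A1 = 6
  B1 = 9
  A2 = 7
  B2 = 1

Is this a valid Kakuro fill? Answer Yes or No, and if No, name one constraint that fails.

No — the down run A1–A2 sums to 13, not 15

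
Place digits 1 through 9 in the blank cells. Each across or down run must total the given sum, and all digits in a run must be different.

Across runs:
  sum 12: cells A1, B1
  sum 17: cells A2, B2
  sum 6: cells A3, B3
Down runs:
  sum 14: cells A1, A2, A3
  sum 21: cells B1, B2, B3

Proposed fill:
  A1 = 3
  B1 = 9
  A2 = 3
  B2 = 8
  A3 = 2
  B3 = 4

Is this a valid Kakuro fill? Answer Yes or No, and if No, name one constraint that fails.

No — the across run A2–B2 sums to 11, not 17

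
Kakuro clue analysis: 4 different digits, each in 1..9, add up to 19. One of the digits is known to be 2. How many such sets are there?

4 distinct digits from 1–9 sum between 10 and 30.
Keeping only sets containing 2.
Enumerating: {1,2,7,9}, {2,3,5,9}, {2,3,6,8}, {2,4,5,8}, {2,4,6,7}.

5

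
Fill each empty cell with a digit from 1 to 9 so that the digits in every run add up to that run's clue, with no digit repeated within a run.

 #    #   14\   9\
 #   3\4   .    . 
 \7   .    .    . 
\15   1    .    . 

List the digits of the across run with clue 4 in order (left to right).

1 3

4 in 2 cells must be {1,3}; 7 in 3 cells must be {1,2,4}; 3 in 2 cells must be {1,2}.
R2C1 = 3 − 1 = 2 completes the 3 down.
No cell is forced outright now. R2C2 can only be 1 or 4 (the digits allowed by both its 7 across and its 14 down). If R2C2 = 1: then R1C2 would have to be in {1,3} for the 4 across but in {4,5,6,7,8,9} for the 14 down — contradiction. So R2C2 = 4.
R2C3 = 7 − 6 = 1 completes the 7 across.
R1C3 = 3: the only remaining digit allowed by both the 4 across and the 9 down.
R3C3 = 9 − 4 = 5 completes the 9 down.
R1C2 = 4 − 3 = 1 completes the 4 across.
R3C2 = 15 − 6 = 9 completes the 15 across.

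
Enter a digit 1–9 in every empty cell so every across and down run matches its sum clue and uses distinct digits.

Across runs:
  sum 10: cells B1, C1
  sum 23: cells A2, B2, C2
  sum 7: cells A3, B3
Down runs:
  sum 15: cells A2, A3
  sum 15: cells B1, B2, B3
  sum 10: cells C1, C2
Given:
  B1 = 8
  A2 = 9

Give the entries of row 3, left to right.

23 in 3 cells must be {6,8,9}.
C1 = 10 − 8 = 2 completes the 10 across.
Given what's placed, B2 must be 6 to fit the 23 across and 15 down.
C2 = 23 − 15 = 8 completes the 23 across.
A3 = 15 − 9 = 6 completes the 15 down.
B3 = 7 − 6 = 1 completes the 7 across.

6, 1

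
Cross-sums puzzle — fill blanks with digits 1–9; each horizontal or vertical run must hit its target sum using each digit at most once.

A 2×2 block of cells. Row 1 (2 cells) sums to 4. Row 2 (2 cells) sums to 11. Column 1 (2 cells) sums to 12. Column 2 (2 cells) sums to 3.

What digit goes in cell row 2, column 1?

9

4 in 2 cells must be {1,3}; 3 in 2 cells must be {1,2}.
The 4 across and the 12 down share only 3, so (1,1) = 3.
(1,2) = 4 − 3 = 1 completes the 4 across.
(2,1) = 12 − 3 = 9 completes the 12 down.
(2,2) = 11 − 9 = 2 completes the 11 across.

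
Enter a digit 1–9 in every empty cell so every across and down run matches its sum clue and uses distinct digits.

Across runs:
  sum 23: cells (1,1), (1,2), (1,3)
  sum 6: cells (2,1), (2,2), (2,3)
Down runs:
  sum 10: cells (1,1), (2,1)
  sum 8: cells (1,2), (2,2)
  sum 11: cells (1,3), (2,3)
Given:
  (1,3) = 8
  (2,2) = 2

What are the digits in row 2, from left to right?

23 in 3 cells must be {6,8,9}; 6 in 3 cells must be {1,2,3}.
(1,2) = 8 − 2 = 6 completes the 8 down.
(2,3) = 11 − 8 = 3 completes the 11 down.
(1,1) = 23 − 14 = 9 completes the 23 across.
(2,1) = 6 − 5 = 1 completes the 6 across.

1 2 3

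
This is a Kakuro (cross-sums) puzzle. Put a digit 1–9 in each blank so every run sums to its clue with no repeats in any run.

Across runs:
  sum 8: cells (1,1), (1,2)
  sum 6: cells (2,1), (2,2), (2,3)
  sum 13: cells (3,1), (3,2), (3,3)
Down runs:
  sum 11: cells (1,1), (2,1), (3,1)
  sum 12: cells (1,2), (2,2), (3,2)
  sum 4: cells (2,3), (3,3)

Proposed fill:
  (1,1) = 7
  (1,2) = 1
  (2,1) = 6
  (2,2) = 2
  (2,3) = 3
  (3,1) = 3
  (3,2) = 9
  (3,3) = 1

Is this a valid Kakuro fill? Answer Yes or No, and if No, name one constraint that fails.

No — the down run (1,1)–(3,1) sums to 16, not 11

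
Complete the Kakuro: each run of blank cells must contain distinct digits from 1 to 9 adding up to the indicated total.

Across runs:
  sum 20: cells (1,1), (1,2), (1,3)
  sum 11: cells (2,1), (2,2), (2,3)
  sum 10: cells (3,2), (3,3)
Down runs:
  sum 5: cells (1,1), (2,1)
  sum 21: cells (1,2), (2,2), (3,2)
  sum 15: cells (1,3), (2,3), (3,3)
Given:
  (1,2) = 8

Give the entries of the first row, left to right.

3 8 9

(1,1) = 3: the only remaining digit allowed by both the 20 across and the 5 down.
(1,3) = 20 − 11 = 9 completes the 20 across.
(2,1) = 5 − 3 = 2 completes the 5 down.
No cell is forced outright now. (2,2) can only be 4 or 6 (the digits allowed by both its 11 across and its 21 down). If (2,2) = 6: then (2,3) would have to be in {3} for the 11 across but in {1,2,4,5} for the 15 down — contradiction. So (2,2) = 4.
(2,3) = 11 − 6 = 5 completes the 11 across.
(3,2) = 21 − 12 = 9 completes the 21 down.
(3,3) = 10 − 9 = 1 completes the 10 across.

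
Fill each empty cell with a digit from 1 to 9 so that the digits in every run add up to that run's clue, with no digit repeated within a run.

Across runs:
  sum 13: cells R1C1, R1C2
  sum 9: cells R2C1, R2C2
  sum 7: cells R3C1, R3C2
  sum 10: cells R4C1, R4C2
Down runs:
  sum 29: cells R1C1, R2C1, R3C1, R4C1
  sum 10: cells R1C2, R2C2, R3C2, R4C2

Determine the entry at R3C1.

5

29 in 4 cells must be {5,7,8,9}; 10 in 4 cells must be {1,2,3,4}.
Only 4 fits R1C2 under both its across sum 13 and down sum 10.
The 7 across and the 29 down share only 5, so R3C1 = 5.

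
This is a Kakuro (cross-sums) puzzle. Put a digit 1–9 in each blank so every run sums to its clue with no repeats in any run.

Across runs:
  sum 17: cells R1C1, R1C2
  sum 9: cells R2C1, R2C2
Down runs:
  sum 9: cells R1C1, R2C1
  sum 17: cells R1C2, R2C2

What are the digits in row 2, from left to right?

17 in 2 cells must be {8,9}.
The 17 across and the 9 down share only 8, so R1C1 = 8.
R1C2 = 17 − 8 = 9 completes the 17 across.
R2C1 = 9 − 8 = 1 completes the 9 down.
R2C2 = 9 − 1 = 8 completes the 9 across.

1 8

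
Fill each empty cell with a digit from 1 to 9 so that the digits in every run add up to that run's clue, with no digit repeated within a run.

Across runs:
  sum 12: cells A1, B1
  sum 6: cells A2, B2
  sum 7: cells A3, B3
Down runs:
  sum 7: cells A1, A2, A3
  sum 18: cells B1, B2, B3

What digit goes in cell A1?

4

7 in 3 cells must be {1,2,4}.
The 12 across and the 7 down share only 4, so A1 = 4.
B1 = 12 − 4 = 8 completes the 12 across.
Nothing is forced directly, so branch on A2, whose candidates are 1 or 2. If A2 = 1: then B2 would have to be in {5} for the 6 across but in {1,3,4,6,7,9} for the 18 down — contradiction. So A2 = 2.
B2 = 6 − 2 = 4 completes the 6 across.
A3 = 7 − 6 = 1 completes the 7 down.
B3 = 7 − 1 = 6 completes the 7 across.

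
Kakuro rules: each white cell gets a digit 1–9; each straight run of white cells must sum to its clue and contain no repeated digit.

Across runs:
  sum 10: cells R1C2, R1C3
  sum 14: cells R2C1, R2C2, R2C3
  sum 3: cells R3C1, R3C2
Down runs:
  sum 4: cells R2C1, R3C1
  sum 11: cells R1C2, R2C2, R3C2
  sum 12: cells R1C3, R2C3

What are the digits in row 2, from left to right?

3 in 2 cells must be {1,2}; 4 in 2 cells must be {1,3}.
The 3 across and the 4 down share only 1, so R3C1 = 1.
R3C2 = 3 − 1 = 2 completes the 3 across.
R2C1 = 4 − 1 = 3 completes the 4 down.
No cell is forced outright now. R2C2 can only be 4 or 5 or 6 (the digits allowed by both its 14 across and its 11 down). If R2C2 = 4: then R1C2 would have to be in {1,2,3,4,6,7,8,9} for the 10 across but in {5} for the 11 down — contradiction. If R2C2 = 5: that forces R1C2 = 4, after which R1C3 would have to be in {6} for the 10 across but in {3,4,5,7,8,9} for the 12 down — contradiction. So R2C2 = 6.
R1C2 = 11 − 8 = 3 completes the 11 down.
R1C3 = 10 − 3 = 7 completes the 10 across.
R2C3 = 14 − 9 = 5 completes the 14 across.

3 6 5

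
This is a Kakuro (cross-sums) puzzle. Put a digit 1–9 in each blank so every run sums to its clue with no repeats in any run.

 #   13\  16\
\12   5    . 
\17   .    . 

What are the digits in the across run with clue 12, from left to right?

17 in 2 cells must be {8,9}; 16 in 2 cells must be {7,9}.
R1C2 = 12 − 5 = 7 completes the 12 across.
R2C1 = 13 − 5 = 8 completes the 13 down.
R2C2 = 17 − 8 = 9 completes the 17 across.

5, 7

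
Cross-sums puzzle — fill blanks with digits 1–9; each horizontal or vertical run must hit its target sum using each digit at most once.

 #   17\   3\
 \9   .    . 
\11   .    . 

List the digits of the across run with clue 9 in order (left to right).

17 in 2 cells must be {8,9}; 3 in 2 cells must be {1,2}.
The 9 across and the 17 down share only 8, so R1C1 = 8.
R1C2 = 9 − 8 = 1 completes the 9 across.
R2C1 = 17 − 8 = 9 completes the 17 down.
R2C2 = 11 − 9 = 2 completes the 11 across.

8 1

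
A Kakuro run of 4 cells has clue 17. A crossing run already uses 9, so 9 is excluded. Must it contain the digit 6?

No

Counterexample: {1,3,5,8} sums to 17 under that restriction without using 6.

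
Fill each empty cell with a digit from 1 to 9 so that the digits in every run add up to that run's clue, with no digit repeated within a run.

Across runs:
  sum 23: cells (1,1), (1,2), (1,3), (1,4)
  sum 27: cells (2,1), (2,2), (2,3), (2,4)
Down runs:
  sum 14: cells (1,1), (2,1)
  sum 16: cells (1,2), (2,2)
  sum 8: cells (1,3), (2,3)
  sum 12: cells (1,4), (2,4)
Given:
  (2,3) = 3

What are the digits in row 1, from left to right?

6, 9, 5, 3

16 in 2 cells must be {7,9}.
(1,3) = 8 − 3 = 5 completes the 8 down.
Nothing is forced directly, so branch on (2,1), whose candidates are 8 or 9. If (2,1) = 9: then (1,1) would have to be in {1,2,3,4,6,7,8,9} for the 23 across but in {5} for the 14 down — contradiction. So (2,1) = 8.
(1,1) = 14 − 8 = 6 completes the 14 down.
(1,2) = 9: the only remaining digit allowed by both the 23 across and the 16 down.
(1,4) = 23 − 20 = 3 completes the 23 across.
(2,2) = 16 − 9 = 7 completes the 16 down.
(2,4) = 27 − 18 = 9 completes the 27 across.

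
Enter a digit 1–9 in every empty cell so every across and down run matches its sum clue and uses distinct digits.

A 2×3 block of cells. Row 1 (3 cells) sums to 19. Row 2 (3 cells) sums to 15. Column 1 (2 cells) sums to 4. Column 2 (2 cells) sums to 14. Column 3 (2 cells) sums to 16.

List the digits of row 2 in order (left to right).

4 in 2 cells must be {1,3}; 16 in 2 cells must be {7,9}.
The 19 across and the 4 down share only 3, so (1,1) = 3.
Given what's placed, (1,2) must be 9 to fit the 19 across and 14 down.
(1,3) = 19 − 12 = 7 completes the 19 across.
(2,1) = 4 − 3 = 1 completes the 4 down.
(2,2) = 14 − 9 = 5 completes the 14 down.
(2,3) = 15 − 6 = 9 completes the 15 across.

1 5 9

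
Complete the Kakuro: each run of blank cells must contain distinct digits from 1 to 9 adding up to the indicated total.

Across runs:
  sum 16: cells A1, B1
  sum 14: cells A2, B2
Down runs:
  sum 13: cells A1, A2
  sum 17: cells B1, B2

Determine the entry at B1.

16 in 2 cells must be {7,9}; 17 in 2 cells must be {8,9}.
The 16 across and the 17 down share only 9, so B1 = 9.
B2 = 17 − 9 = 8 completes the 17 down.
A1 = 16 − 9 = 7 completes the 16 across.
A2 = 14 − 8 = 6 completes the 14 across.

9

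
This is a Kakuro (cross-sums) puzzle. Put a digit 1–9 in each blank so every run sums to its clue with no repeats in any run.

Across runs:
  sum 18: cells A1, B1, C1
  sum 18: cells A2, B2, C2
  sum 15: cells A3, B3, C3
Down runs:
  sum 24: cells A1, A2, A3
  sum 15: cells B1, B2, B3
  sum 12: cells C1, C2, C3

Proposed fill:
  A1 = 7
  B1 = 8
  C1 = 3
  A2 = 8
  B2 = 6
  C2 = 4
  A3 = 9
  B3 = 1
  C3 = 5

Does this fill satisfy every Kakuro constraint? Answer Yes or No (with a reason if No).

Yes

Across: 7+8+3=18; 8+6+4=18; 9+1+5=15. Down: 7+8+9=24; 8+6+1=15; 3+4+5=12. No digit repeats within any run.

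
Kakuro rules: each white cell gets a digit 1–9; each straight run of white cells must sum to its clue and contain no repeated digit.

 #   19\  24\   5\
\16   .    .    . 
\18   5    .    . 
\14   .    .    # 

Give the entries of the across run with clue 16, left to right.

8 7 1

24 in 3 cells must be {7,8,9}.
R2C3 = 4: the only remaining digit allowed by both the 18 across and the 5 down.
R1C3 = 5 − 4 = 1 completes the 5 down.
R2C2 = 18 − 9 = 9 completes the 18 across.
R3C2 = 8: the only remaining digit allowed by both the 14 across and the 24 down.
R1C2 = 24 − 17 = 7 completes the 24 down.
R3C1 = 14 − 8 = 6 completes the 14 across.
R1C1 = 16 − 8 = 8 completes the 16 across.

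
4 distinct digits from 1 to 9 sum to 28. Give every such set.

4 distinct digits from 1–9 sum between 10 and 30.

{4,7,8,9}; {5,6,8,9}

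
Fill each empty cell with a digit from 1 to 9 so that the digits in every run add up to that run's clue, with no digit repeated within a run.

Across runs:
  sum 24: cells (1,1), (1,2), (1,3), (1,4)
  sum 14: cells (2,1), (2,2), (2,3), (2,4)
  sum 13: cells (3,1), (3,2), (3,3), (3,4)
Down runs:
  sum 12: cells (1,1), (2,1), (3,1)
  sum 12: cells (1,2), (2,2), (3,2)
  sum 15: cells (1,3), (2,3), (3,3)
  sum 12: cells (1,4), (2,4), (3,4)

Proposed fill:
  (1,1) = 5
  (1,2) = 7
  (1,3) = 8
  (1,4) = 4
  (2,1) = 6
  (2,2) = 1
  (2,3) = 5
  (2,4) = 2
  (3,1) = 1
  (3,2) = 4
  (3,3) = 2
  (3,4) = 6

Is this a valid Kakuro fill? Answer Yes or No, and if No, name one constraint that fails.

Yes

Across: 5+7+8+4=24; 6+1+5+2=14; 1+4+2+6=13. Down: 5+6+1=12; 7+1+4=12; 8+5+2=15; 4+2+6=12. No digit repeats within any run.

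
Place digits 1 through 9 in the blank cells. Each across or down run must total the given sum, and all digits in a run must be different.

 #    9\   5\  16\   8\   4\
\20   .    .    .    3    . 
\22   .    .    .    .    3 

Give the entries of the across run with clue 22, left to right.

4 1 9 5 3

16 in 2 cells must be {7,9}; 4 in 2 cells must be {1,3}.
R1C5 = 4 − 3 = 1 completes the 4 down.
R2C4 = 8 − 3 = 5 completes the 8 down.
Nothing is forced directly, so branch on R1C2, whose candidates are 2 or 4. If R1C2 = 2: that forces R1C3 = 9, after which R2C2 would have to be in {1,2,4,6,7,8,9} for the 22 across but in {3} for the 5 down — contradiction. So R1C2 = 4.
R1C3 = 7: the only remaining digit allowed by both the 20 across and the 16 down.
R2C2 = 5 − 4 = 1 completes the 5 down.
R2C3 = 16 − 7 = 9 completes the 16 down.
R1C1 = 20 − 15 = 5 completes the 20 across.
R2C1 = 22 − 18 = 4 completes the 22 across.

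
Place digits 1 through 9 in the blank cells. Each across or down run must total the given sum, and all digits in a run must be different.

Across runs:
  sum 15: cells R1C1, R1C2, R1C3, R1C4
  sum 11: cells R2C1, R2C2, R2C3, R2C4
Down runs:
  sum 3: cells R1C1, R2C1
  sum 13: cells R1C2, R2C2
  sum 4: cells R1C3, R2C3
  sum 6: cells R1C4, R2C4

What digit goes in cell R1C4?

4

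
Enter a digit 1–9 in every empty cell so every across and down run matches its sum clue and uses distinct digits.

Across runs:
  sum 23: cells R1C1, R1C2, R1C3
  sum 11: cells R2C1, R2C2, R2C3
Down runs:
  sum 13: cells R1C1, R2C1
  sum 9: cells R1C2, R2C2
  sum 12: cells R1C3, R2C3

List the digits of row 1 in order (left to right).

6 8 9

23 in 3 cells must be {6,8,9}.
Nothing is forced directly, so branch on R1C2, whose candidates are 6 or 8. If R1C2 = 6: that forces R2C2 = 3, R2C3 = 7, after which R1C3 would have to be in {8,9} for the 23 across but in {5} for the 12 down — contradiction. So R1C2 = 8.
Given what's placed, R1C3 must be 9 to fit the 23 across and 12 down.
R2C2 = 9 − 8 = 1 completes the 9 down.
R2C3 = 12 − 9 = 3 completes the 12 down.
R1C1 = 23 − 17 = 6 completes the 23 across.
R2C1 = 11 − 4 = 7 completes the 11 across.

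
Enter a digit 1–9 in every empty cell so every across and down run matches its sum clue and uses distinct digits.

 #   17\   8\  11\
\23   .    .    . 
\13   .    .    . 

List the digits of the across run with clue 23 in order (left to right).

23 in 3 cells must be {6,8,9}; 17 in 2 cells must be {8,9}.
The 23 across and the 8 down share only 6, so R1C2 = 6.
R2C2 = 8 − 6 = 2 completes the 8 down.
Given what's placed, R2C1 must be 8 to fit the 13 across and 17 down.
R2C3 = 13 − 10 = 3 completes the 13 across.
R1C1 = 17 − 8 = 9 completes the 17 down.
R1C3 = 23 − 15 = 8 completes the 23 across.

9, 6, 8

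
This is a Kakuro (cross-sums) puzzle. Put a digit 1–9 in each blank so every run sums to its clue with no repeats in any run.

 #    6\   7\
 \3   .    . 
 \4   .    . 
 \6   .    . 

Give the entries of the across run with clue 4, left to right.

3, 1

3 in 2 cells must be {1,2}; 4 in 2 cells must be {1,3}; 6 in 3 cells must be {1,2,3}.
The 4 across and the 7 down share only 1, so R2C2 = 1.
Given what's placed, R1C2 must be 2 to fit the 3 across and 7 down.
R2C1 = 4 − 1 = 3 completes the 4 across.
R3C2 = 7 − 3 = 4 completes the 7 down.
R1C1 = 3 − 2 = 1 completes the 3 across.
R3C1 = 6 − 4 = 2 completes the 6 across.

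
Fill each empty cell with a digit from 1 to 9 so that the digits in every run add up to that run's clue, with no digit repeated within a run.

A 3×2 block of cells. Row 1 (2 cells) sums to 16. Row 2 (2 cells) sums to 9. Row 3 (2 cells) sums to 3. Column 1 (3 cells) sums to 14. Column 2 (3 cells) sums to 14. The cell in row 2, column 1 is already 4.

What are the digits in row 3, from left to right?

1, 2

16 in 2 cells must be {7,9}; 3 in 2 cells must be {1,2}.
(2,2) = 9 − 4 = 5 completes the 9 across.
Given what's placed, (1,2) must be 7 to fit the 16 across and 14 down.
(3,2) = 14 − 12 = 2 completes the 14 down.
(1,1) = 16 − 7 = 9 completes the 16 across.
(3,1) = 3 − 2 = 1 completes the 3 across.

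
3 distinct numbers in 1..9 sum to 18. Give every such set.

{1,8,9}; {2,7,9}; {3,6,9}; {3,7,8}; {4,5,9}; {4,6,8}; {5,6,7}

3 distinct digits from 1–9 sum between 6 and 24.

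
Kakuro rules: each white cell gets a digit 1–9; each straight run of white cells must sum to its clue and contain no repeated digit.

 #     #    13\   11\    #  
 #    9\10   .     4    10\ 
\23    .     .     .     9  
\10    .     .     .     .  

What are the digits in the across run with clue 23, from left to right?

6, 3, 5, 9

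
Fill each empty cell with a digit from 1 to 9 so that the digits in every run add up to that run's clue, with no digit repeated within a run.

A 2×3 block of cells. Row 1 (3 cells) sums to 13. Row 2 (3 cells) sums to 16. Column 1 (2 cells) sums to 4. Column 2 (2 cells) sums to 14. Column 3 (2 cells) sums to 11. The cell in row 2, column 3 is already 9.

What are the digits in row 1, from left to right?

3 8 2

4 in 2 cells must be {1,3}.
(1,3) = 11 − 9 = 2 completes the 11 down.
(1,1) = 3: the only remaining digit allowed by both the 13 across and the 4 down.
(1,2) = 13 − 5 = 8 completes the 13 across.
(2,1) = 4 − 3 = 1 completes the 4 down.
(2,2) = 16 − 10 = 6 completes the 16 across.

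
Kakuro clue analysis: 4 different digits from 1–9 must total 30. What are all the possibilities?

4 distinct digits from 1–9 sum between 10 and 30.
Only one set works: {6,7,8,9}.

{6,7,8,9}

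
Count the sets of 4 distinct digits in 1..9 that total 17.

9

4 distinct digits from 1–9 sum between 10 and 30.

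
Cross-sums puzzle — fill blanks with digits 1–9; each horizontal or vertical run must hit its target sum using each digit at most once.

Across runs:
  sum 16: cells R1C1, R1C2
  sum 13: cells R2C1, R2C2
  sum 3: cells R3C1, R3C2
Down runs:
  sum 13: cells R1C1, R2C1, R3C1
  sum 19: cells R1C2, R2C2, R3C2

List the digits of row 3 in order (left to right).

1 2

16 in 2 cells must be {7,9}; 3 in 2 cells must be {1,2}.
The 3 across and the 19 down share only 2, so R3C2 = 2.
Given what's placed, R1C2 must be 9 to fit the 16 across and 19 down.
R2C2 = 19 − 11 = 8 completes the 19 down.
R3C1 = 3 − 2 = 1 completes the 3 across.
R1C1 = 16 − 9 = 7 completes the 16 across.
R2C1 = 13 − 8 = 5 completes the 13 across.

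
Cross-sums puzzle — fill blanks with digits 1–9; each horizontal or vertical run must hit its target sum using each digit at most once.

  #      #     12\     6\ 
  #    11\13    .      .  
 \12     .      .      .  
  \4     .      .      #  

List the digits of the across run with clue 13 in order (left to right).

8, 5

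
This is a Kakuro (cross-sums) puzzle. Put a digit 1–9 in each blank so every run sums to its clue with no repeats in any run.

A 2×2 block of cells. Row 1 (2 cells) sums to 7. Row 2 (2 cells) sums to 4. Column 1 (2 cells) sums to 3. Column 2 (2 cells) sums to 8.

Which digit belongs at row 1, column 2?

5

4 in 2 cells must be {1,3}; 3 in 2 cells must be {1,2}.
The 4 across and the 3 down share only 1, so (2,1) = 1.
(2,2) = 4 − 1 = 3 completes the 4 across.
(1,1) = 3 − 1 = 2 completes the 3 down.
(1,2) = 7 − 2 = 5 completes the 7 across.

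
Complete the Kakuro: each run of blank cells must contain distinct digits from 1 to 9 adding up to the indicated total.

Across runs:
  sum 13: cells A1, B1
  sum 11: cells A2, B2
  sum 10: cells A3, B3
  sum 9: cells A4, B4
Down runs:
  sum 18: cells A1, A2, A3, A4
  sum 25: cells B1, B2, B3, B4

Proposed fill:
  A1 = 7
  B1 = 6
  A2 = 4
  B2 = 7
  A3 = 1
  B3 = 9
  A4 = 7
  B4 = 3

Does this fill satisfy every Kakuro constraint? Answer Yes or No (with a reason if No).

No — the across run A4–B4 sums to 10, not 9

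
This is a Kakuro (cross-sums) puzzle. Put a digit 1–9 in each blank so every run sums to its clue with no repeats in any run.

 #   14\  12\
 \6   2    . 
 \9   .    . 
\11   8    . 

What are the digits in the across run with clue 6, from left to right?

2 4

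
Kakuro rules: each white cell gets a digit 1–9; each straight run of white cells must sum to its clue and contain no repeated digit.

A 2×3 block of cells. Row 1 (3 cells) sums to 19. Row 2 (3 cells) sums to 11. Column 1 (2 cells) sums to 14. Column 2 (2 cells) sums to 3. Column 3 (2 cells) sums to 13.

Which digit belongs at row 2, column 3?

3 in 2 cells must be {1,2}.
The 19 across and the 3 down share only 2, so (1,2) = 2.
(2,2) = 3 − 2 = 1 completes the 3 down.
Nothing is forced directly, so branch on (2,1), whose candidates are 6 or 8. If (2,1) = 8: then (1,1) would have to be in {8,9} for the 19 across but in {6} for the 14 down — contradiction. So (2,1) = 6.
(1,1) = 14 − 6 = 8 completes the 14 down.
(1,3) = 19 − 10 = 9 completes the 19 across.
(2,3) = 11 − 7 = 4 completes the 11 across.

4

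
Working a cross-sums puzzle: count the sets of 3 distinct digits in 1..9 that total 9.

3 distinct digits from 1–9 sum between 6 and 24.
Enumerating: {1,2,6}, {1,3,5}, {2,3,4}.

3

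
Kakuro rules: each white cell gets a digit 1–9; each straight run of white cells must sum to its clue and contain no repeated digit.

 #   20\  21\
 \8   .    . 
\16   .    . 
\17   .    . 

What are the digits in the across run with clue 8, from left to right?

16 in 2 cells must be {7,9}; 17 in 2 cells must be {8,9}.
Nothing is forced directly, so branch on R2C1, whose candidates are 7 or 9. If R2C1 = 7: that forces R1C1 = 5, after which R1C2 would have to be in {3} for the 8 across but in {4,5,6,7,8,9} for the 21 down — contradiction. So R2C1 = 9.
R2C2 = 16 − 9 = 7 completes the 16 across.
Given what's placed, R3C1 must be 8 to fit the 17 across and 20 down.
R3C2 = 17 − 8 = 9 completes the 17 across.
R1C1 = 20 − 17 = 3 completes the 20 down.
R1C2 = 8 − 3 = 5 completes the 8 across.

3, 5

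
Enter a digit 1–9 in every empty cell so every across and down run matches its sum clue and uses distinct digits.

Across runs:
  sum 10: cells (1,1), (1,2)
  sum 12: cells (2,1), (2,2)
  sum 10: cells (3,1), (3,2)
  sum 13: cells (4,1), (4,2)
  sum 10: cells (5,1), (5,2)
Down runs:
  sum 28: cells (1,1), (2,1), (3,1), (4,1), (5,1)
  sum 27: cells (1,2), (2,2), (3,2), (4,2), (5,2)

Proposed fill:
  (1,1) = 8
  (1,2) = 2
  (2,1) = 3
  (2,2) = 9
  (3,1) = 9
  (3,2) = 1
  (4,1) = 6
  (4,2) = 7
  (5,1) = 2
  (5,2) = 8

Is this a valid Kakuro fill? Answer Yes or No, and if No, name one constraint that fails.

Across: 8+2=10; 3+9=12; 9+1=10; 6+7=13; 2+8=10. Down: 8+3+9+6+2=28; 2+9+1+7+8=27. No digit repeats within any run.

Yes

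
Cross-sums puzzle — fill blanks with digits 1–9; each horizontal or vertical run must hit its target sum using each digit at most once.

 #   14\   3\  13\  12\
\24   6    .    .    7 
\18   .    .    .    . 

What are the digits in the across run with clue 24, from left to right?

6 2 9 7

3 in 2 cells must be {1,2}.
Given what's placed, R1C2 must be 2 to fit the 24 across and 3 down.
R1C3 = 24 − 15 = 9 completes the 24 across.
R2C1 = 14 − 6 = 8 completes the 14 down.
R2C2 = 3 − 2 = 1 completes the 3 down.
R2C3 = 13 − 9 = 4 completes the 13 down.
R2C4 = 18 − 13 = 5 completes the 18 across.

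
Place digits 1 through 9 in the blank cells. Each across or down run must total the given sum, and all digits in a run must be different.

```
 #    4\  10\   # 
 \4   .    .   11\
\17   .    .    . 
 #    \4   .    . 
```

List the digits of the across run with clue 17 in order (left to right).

3, 6, 8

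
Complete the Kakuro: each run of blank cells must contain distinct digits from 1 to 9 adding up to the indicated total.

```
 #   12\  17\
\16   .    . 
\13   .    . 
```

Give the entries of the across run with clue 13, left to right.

5 8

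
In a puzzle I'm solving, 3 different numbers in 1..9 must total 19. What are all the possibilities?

{2,8,9}; {3,7,9}; {4,6,9}; {4,7,8}; {5,6,8}

3 distinct digits from 1–9 sum between 6 and 24.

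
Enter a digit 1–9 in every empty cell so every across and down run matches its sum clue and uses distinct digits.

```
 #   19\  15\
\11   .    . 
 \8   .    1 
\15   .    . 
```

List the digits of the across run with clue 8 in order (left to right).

R2C1 = 8 − 1 = 7 completes the 8 across.
No cell is forced outright now. R3C1 can only be 8 or 9 (the digits allowed by both its 15 across and its 19 down). If R3C1 = 8: that forces R1C1 = 4, after which R1C2 would have to be in {7} for the 11 across but in {5,6,8,9} for the 15 down — contradiction. So R3C1 = 9.
R1C1 = 19 − 16 = 3 completes the 19 down.
R1C2 = 11 − 3 = 8 completes the 11 across.
R3C2 = 15 − 9 = 6 completes the 15 across.

7 1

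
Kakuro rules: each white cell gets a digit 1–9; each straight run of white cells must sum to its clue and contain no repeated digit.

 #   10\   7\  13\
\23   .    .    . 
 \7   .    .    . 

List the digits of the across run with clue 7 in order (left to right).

23 in 3 cells must be {6,8,9}; 7 in 3 cells must be {1,2,4}.
The 23 across and the 7 down share only 6, so R1C2 = 6.
R2C2 = 7 − 6 = 1 completes the 7 down.
Given what's placed, R2C3 must be 4 to fit the 7 across and 13 down.
R1C3 = 13 − 4 = 9 completes the 13 down.
R2C1 = 7 − 5 = 2 completes the 7 across.
R1C1 = 23 − 15 = 8 completes the 23 across.

2, 1, 4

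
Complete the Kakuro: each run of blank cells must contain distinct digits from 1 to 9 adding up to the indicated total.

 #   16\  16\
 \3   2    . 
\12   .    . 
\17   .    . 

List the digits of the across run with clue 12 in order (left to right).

3 in 2 cells must be {1,2}; 17 in 2 cells must be {8,9}.
R1C2 = 3 − 2 = 1 completes the 3 across.
Nothing is forced directly, so branch on R3C1, whose candidates are 8 or 9. If R3C1 = 8: then R2C1 would have to be in {3,4,5,7,8,9} for the 12 across but in {6} for the 16 down — contradiction. So R3C1 = 9.
R2C1 = 16 − 11 = 5 completes the 16 down.
R2C2 = 12 − 5 = 7 completes the 12 across.
R3C2 = 17 − 9 = 8 completes the 17 across.

5 7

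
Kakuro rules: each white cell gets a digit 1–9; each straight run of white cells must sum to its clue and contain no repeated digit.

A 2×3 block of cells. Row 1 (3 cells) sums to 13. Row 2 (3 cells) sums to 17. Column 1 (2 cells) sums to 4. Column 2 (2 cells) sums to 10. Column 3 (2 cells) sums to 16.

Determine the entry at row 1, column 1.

4 in 2 cells must be {1,3}; 16 in 2 cells must be {7,9}.
Nothing is forced directly, so branch on (1,3), whose candidates are 7 or 9. If (1,3) = 7: that forces (1,1) = 1, after which (1,2) would have to be in {5} for the 13 across but in {1,2,3,4,6,7,8,9} for the 10 down — contradiction. So (1,3) = 9.
(2,3) = 16 − 9 = 7 completes the 16 down.
Given what's placed, (2,1) must be 1 to fit the 17 across and 4 down.
(2,2) = 17 − 8 = 9 completes the 17 across.
(1,1) = 4 − 1 = 3 completes the 4 down.
(1,2) = 13 − 12 = 1 completes the 13 across.

3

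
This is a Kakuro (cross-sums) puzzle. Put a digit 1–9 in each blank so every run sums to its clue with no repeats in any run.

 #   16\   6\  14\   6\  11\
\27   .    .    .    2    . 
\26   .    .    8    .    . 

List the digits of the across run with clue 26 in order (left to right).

9, 2, 8, 4, 3

16 in 2 cells must be {7,9}.
R1C3 = 14 − 8 = 6 completes the 14 down.
R2C4 = 6 − 2 = 4 completes the 6 down.
R1C2 = 4: the only remaining digit allowed by both the 27 across and the 6 down.
R2C2 = 6 − 4 = 2 completes the 6 down.
R1C1 = 7: the only remaining digit allowed by both the 27 across and the 16 down.
R1C5 = 27 − 19 = 8 completes the 27 across.
R2C1 = 16 − 7 = 9 completes the 16 down.
R2C5 = 26 − 23 = 3 completes the 26 across.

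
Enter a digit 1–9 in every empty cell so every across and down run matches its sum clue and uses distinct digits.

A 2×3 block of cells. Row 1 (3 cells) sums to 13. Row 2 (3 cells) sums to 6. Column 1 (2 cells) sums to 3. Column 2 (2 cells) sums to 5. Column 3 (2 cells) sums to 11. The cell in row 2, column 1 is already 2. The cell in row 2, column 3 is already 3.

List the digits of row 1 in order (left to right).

6 in 3 cells must be {1,2,3}; 3 in 2 cells must be {1,2}.
(1,1) = 3 − 2 = 1 completes the 3 down.
(1,3) = 11 − 3 = 8 completes the 11 down.
(2,2) = 6 − 5 = 1 completes the 6 across.
(1,2) = 13 − 9 = 4 completes the 13 across.

1 4 8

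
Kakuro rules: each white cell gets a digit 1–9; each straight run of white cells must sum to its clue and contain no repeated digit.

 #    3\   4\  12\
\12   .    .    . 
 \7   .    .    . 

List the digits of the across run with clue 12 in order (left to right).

7 in 3 cells must be {1,2,4}; 3 in 2 cells must be {1,2}; 4 in 2 cells must be {1,3}.
The 7 across and the 4 down share only 1, so R2C2 = 1.
Given what's placed, R2C3 must be 4 to fit the 7 across and 12 down.
R1C2 = 4 − 1 = 3 completes the 4 down.
R1C3 = 12 − 4 = 8 completes the 12 down.
R2C1 = 7 − 5 = 2 completes the 7 across.
R1C1 = 12 − 11 = 1 completes the 12 across.

1, 3, 8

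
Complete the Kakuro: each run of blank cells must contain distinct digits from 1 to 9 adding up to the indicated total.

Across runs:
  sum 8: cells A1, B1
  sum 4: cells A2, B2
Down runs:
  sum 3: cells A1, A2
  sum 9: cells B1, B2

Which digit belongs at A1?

2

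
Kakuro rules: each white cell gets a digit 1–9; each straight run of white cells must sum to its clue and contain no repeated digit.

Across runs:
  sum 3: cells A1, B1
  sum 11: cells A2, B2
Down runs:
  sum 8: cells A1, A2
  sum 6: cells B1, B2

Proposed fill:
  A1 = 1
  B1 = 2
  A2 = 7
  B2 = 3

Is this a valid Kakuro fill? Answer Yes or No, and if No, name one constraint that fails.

No — the across run A2–B2 sums to 10, not 11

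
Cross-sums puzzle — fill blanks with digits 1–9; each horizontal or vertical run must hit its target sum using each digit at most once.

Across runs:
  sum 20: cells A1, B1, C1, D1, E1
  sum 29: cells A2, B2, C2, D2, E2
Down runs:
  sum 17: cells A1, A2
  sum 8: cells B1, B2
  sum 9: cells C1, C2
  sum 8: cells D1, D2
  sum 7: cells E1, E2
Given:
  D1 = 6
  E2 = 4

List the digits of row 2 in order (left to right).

17 in 2 cells must be {8,9}.
A1 = 8: the only remaining digit allowed by both the 20 across and the 17 down.
E1 = 7 − 4 = 3 completes the 7 down.
A2 = 17 − 8 = 9 completes the 17 down.
D2 = 8 − 6 = 2 completes the 8 down.
B2 = 6: the only remaining digit allowed by both the 29 across and the 8 down.
C2 = 29 − 21 = 8 completes the 29 across.

9, 6, 8, 2, 4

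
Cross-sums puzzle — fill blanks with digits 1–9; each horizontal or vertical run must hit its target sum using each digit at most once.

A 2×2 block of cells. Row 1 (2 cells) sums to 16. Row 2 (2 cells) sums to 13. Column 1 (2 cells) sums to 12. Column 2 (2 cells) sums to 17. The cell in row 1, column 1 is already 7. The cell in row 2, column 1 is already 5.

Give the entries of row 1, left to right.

7 9

16 in 2 cells must be {7,9}; 17 in 2 cells must be {8,9}.
(1,2) = 16 − 7 = 9 completes the 16 across.
(2,2) = 13 − 5 = 8 completes the 13 across.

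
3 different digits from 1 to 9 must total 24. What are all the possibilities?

3 distinct digits from 1–9 sum between 6 and 24.
Only one set works: {7,8,9}.

{7,8,9}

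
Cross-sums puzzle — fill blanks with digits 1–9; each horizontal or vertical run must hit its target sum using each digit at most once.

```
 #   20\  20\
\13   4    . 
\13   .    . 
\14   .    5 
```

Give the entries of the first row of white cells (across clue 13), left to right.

R1C2 = 13 − 4 = 9 completes the 13 across.
R2C2 = 20 − 14 = 6 completes the 20 down.
R3C1 = 14 − 5 = 9 completes the 14 across.
R2C1 = 13 − 6 = 7 completes the 13 across.

4 9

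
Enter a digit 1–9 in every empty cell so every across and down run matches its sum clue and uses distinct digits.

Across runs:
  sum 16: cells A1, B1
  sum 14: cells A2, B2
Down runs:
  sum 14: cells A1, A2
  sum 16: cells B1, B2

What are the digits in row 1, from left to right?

16 in 2 cells must be {7,9}.
The 16 across and the 14 down share only 9, so A1 = 9.
B1 = 16 − 9 = 7 completes the 16 across.
A2 = 14 − 9 = 5 completes the 14 down.
B2 = 14 − 5 = 9 completes the 14 across.

9 7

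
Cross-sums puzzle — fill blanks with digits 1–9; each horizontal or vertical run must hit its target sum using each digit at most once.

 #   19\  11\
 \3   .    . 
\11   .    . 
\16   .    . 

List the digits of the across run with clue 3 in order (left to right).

2 1

3 in 2 cells must be {1,2}; 16 in 2 cells must be {7,9}.
The 3 across and the 19 down share only 2, so R1C1 = 2.
R1C2 = 3 − 2 = 1 completes the 3 across.
Given what's placed, R3C1 must be 9 to fit the 16 across and 19 down.
R3C2 = 16 − 9 = 7 completes the 16 across.
R2C1 = 19 − 11 = 8 completes the 19 down.
R2C2 = 11 − 8 = 3 completes the 11 across.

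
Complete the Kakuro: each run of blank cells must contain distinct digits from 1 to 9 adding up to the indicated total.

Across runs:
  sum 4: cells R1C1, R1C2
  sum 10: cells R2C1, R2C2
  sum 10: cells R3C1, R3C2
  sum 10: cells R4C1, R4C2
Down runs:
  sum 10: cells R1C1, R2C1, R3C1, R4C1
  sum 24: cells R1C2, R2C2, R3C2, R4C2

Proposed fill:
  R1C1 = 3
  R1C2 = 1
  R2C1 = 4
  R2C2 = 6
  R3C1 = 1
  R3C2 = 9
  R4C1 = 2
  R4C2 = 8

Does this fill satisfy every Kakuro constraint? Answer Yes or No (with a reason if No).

Yes

Across: 3+1=4; 4+6=10; 1+9=10; 2+8=10. Down: 3+4+1+2=10; 1+6+9+8=24. No digit repeats within any run.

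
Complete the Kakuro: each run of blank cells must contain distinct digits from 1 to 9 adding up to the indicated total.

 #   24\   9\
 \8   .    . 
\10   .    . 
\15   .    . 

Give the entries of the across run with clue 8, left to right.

24 in 3 cells must be {7,8,9}.
The 8 across and the 24 down share only 7, so R1C1 = 7.
R1C2 = 8 − 7 = 1 completes the 8 across.
Given what's placed, R3C2 must be 6 to fit the 15 across and 9 down.
R2C2 = 9 − 7 = 2 completes the 9 down.
R3C1 = 15 − 6 = 9 completes the 15 across.
R2C1 = 10 − 2 = 8 completes the 10 across.

7 1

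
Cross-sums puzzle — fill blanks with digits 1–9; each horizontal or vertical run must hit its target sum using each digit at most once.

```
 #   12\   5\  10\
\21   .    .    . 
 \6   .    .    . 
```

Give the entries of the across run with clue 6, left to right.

6 in 3 cells must be {1,2,3}.
The 21 across and the 5 down share only 4, so R1C2 = 4.
The 6 across and the 12 down share only 3, so R2C1 = 3.
R2C2 = 5 − 4 = 1 completes the 5 down.
R2C3 = 6 − 4 = 2 completes the 6 across.
R1C1 = 12 − 3 = 9 completes the 12 down.
R1C3 = 21 − 13 = 8 completes the 21 across.

3, 1, 2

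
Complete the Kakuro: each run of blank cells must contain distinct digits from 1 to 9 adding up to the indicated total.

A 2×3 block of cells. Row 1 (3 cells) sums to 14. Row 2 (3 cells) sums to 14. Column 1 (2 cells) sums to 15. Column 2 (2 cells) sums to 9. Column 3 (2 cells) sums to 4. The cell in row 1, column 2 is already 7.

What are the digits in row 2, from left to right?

9, 2, 3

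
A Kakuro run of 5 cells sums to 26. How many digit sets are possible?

11

5 distinct digits from 1–9 sum between 15 and 35.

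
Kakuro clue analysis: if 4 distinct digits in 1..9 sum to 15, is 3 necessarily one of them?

Counterexample: {1,2,4,8} sums to 15 without using 3.

No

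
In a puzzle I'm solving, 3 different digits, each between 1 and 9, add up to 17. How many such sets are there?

7

3 distinct digits from 1–9 sum between 6 and 24.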